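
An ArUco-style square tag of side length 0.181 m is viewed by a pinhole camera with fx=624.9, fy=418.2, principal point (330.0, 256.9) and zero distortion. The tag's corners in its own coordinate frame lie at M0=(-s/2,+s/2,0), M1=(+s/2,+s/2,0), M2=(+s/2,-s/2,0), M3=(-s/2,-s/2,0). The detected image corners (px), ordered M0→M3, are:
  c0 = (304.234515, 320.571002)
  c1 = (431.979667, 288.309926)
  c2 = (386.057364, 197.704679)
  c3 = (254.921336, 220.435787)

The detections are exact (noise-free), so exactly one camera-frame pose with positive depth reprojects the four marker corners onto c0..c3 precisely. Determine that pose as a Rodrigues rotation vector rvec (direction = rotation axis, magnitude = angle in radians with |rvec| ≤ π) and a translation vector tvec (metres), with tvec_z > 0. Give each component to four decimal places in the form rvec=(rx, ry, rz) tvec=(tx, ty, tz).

rvec=(-0.1060, -0.4071, -0.3088) tvec=(0.0209, -0.0019, 0.7542)

Intrinsics K: fx=624.9, fy=418.2, cx=330.0, cy=256.9
Marker side s = 0.181 m; corners in marker frame (Z=0):
  M0 = (-0.0905, +0.0905, 0)
  M1 = (+0.0905, +0.0905, 0)
  M2 = (+0.0905, -0.0905, 0)
  M3 = (-0.0905, -0.0905, 0)
Detected image corners:
  c0 = (304.234515, 320.571002) px
  c1 = (431.979667, 288.309926) px
  c2 = (386.057364, 197.704679) px
  c3 = (254.921336, 220.435787) px
Planar DLT: solve 8×8 A·h = b for H (H[2,2]=1):
  H  [+900.02756 +244.45887 +347.32904]
  H  [-13.94359 +512.08016 +255.85967]
  H  [+0.53686 -0.05277 +1.00000]
B = K⁻¹H; ‖b₁‖=1.325970, ‖b₂‖=1.325970; λ = 2/(‖b₁‖+‖b₂‖) = 0.754165, sign → tz>0 ⇒ λ=+0.754165
r₁ = λ·B[:,0] = (+0.87239,-0.27387,+0.40488); r₂ = λ·B[:,1] = (+0.31604,+0.94791,-0.03979)
r₃ = r₁×r₂ = (-0.37290,+0.16268,+0.91350); SVD([r₁ r₂ r₃]) → R = UVᵀ:
  R  [+0.87239 +0.31604 -0.37290]
  R  [-0.27387 +0.94791 +0.16268]
  R  [+0.40488 -0.03979 +0.91350]
t = (+0.02091, -0.00188, +0.75416) m
tr R = 2.733803; θ = arccos((tr R − 1)/2) = 0.521844 rad = 29.899°
axis k = ((R−Rᵀ)₃₂, (R−Rᵀ)₁₃, (R−Rᵀ)₂₁) / (2 sinθ) = (-0.203089, -0.780152, -0.591707)
rvec = θ·k = (-0.105981, -0.407118, -0.308779)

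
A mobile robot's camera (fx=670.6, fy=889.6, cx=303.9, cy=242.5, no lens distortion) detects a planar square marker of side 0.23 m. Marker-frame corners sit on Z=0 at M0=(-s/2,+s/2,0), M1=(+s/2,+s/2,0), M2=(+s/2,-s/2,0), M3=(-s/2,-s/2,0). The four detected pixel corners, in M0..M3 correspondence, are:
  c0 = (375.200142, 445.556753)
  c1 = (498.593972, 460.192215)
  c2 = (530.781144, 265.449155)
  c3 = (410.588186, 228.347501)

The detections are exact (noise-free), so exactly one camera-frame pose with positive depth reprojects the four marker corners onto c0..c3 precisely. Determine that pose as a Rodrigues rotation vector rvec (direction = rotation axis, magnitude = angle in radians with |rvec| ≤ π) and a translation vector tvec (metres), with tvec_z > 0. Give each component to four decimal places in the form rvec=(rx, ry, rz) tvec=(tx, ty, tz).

rvec=(0.0660, -0.4735, 0.2025) tvec=(0.2221, 0.1183, 0.9723)

Intrinsics K: fx=670.6, fy=889.6, cx=303.9, cy=242.5
Marker side s = 0.23 m; corners in marker frame (Z=0):
  M0 = (-0.1150, +0.1150, 0)
  M1 = (+0.1150, +0.1150, 0)
  M2 = (+0.1150, -0.1150, 0)
  M3 = (-0.1150, -0.1150, 0)
Detected image corners:
  c0 = (375.200142, 445.556753) px
  c1 = (498.593972, 460.192215) px
  c2 = (530.781144, 265.449155) px
  c3 = (410.588186, 228.347501) px
Planar DLT: solve 8×8 A·h = b for H (H[2,2]=1):
  H  [+743.79661 -138.94189 +457.06476]
  H  [+277.56882 +898.74346 +350.78658]
  H  [+0.47213 +0.01671 +1.00000]
B = K⁻¹H; ‖b₁‖=1.028534, ‖b₂‖=1.028534; λ = 2/(‖b₁‖+‖b₂‖) = 0.972258, sign → tz>0 ⇒ λ=+0.972258
r₁ = λ·B[:,0] = (+0.87036,+0.17823,+0.45903); r₂ = λ·B[:,1] = (-0.20881,+0.97782,+0.01625)
r₃ = r₁×r₂ = (-0.44595,-0.10999,+0.88827); SVD([r₁ r₂ r₃]) → R = UVᵀ:
  R  [+0.87036 -0.20881 -0.44595]
  R  [+0.17823 +0.97782 -0.10999]
  R  [+0.45903 +0.01625 +0.88827]
t = (+0.22206, +0.11835, +0.97226) m
tr R = 2.736455; θ = arccos((tr R − 1)/2) = 0.519178 rad = 29.747°
axis k = ((R−Rᵀ)₃₂, (R−Rᵀ)₁₃, (R−Rᵀ)₂₁) / (2 sinθ) = (+0.127210, -0.911974, +0.390026)
rvec = θ·k = (+0.066045, -0.473477, +0.202493)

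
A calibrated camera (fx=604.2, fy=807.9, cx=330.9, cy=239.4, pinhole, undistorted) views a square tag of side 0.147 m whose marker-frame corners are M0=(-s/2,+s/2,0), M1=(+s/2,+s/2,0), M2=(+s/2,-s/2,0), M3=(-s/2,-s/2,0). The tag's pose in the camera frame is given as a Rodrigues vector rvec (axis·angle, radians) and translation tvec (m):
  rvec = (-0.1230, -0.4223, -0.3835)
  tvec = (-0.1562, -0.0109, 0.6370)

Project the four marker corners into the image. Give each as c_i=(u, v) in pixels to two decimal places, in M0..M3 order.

Intrinsics K: fx=604.2, fy=807.9, cx=330.9, cy=239.4
Marker side s = 0.147 m; corners in marker frame (Z=0):
  M0 = (-0.0735, +0.0735, 0)
  M1 = (+0.0735, +0.0735, 0)
  M2 = (+0.0735, -0.0735, 0)
  M3 = (-0.0735, -0.0735, 0)
rvec = (-0.1230, -0.4223, -0.3835), |rvec| = θ = 0.58356 rad = 33.435°
Rodrigues: sinθ=0.55100, 1−cosθ=0.16549; R = I + sinθ·[k]× + (1−cosθ)·[k]×²:
    [+0.84186 +0.38734 -0.37581]
    [-0.33686 +0.92117 +0.19484]
    [+0.42166 -0.03743 +0.90598]
t = (-0.1562, -0.0109, 0.6370) m
M0: Pc = R·M0+t = (-0.18961, +0.08157, +0.60326); u = 604.2·(-0.18961)/0.60326 + 330.9 = 140.9966, v = 807.9·(+0.08157)/0.60326 + 239.4 = 348.6350
M1: Pc = R·M1+t = (-0.06585, +0.03205, +0.66524); u = 604.2·(-0.06585)/0.66524 + 330.9 = 271.0891, v = 807.9·(+0.03205)/0.66524 + 239.4 = 278.3197
M2: Pc = R·M2+t = (-0.12279, -0.10337, +0.67074); u = 604.2·(-0.12279)/0.67074 + 330.9 = 220.2890, v = 807.9·(-0.10337)/0.67074 + 239.4 = 114.8979
M3: Pc = R·M3+t = (-0.24655, -0.05385, +0.60876); u = 604.2·(-0.24655)/0.60876 + 330.9 = 86.2000, v = 807.9·(-0.05385)/0.60876 + 239.4 = 167.9380

c0=(141.00, 348.64) c1=(271.09, 278.32) c2=(220.29, 114.90) c3=(86.20, 167.94)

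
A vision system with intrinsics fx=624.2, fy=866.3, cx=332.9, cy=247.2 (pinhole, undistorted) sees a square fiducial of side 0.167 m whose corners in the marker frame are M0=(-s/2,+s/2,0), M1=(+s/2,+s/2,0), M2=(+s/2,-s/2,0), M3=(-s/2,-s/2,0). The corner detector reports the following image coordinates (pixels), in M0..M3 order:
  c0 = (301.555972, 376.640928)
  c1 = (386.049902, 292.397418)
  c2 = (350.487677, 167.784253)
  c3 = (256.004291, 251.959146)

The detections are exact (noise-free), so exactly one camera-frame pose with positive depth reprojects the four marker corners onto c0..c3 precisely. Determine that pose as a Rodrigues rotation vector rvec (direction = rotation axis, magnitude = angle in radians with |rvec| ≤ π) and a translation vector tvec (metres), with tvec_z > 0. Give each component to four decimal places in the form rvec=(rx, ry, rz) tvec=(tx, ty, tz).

Intrinsics K: fx=624.2, fy=866.3, cx=332.9, cy=247.2
Marker side s = 0.167 m; corners in marker frame (Z=0):
  M0 = (-0.0835, +0.0835, 0)
  M1 = (+0.0835, +0.0835, 0)
  M2 = (+0.0835, -0.0835, 0)
  M3 = (-0.0835, -0.0835, 0)
Detected image corners:
  c0 = (301.555972, 376.640928) px
  c1 = (386.049902, 292.397418) px
  c2 = (350.487677, 167.784253) px
  c3 = (256.004291, 251.959146) px
Planar DLT: solve 8×8 A·h = b for H (H[2,2]=1):
  H  [+647.25213 +407.17889 +325.69015]
  H  [-409.46369 +885.36991 +273.62828]
  H  [+0.34825 +0.51060 +1.00000]
B = K⁻¹H; ‖b₁‖=1.083070, ‖b₂‖=1.083070; λ = 2/(‖b₁‖+‖b₂‖) = 0.923301, sign → tz>0 ⇒ λ=+0.923301
r₁ = λ·B[:,0] = (+0.78592,-0.52816,+0.32154); r₂ = λ·B[:,1] = (+0.35086,+0.80910,+0.47144)
r₃ = r₁×r₂ = (-0.50915,-0.25770,+0.82119); SVD([r₁ r₂ r₃]) → R = UVᵀ:
  R  [+0.78592 +0.35086 -0.50915]
  R  [-0.52816 +0.80910 -0.25770]
  R  [+0.32154 +0.47144 +0.82119]
t = (-0.01066, +0.02817, +0.92330) m
tr R = 2.416207; θ = arccos((tr R − 1)/2) = 0.783987 rad = 44.919°
axis k = ((R−Rᵀ)₃₂, (R−Rᵀ)₁₃, (R−Rᵀ)₂₁) / (2 sinθ) = (+0.516307, -0.588217, -0.622437)
rvec = θ·k = (+0.404778, -0.461155, -0.487983)

rvec=(0.4048, -0.4612, -0.4880) tvec=(-0.0107, 0.0282, 0.9233)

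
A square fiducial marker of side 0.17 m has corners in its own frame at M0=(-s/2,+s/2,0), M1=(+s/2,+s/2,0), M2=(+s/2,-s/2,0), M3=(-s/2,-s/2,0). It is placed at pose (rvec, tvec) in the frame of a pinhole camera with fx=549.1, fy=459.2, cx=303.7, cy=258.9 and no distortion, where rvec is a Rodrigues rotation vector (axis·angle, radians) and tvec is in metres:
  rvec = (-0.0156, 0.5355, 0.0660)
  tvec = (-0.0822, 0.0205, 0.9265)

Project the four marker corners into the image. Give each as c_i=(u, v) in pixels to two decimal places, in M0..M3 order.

c0=(212.67, 306.38) c1=(294.40, 316.24) c2=(301.47, 228.05) c3=(219.08, 226.08)

Intrinsics K: fx=549.1, fy=459.2, cx=303.7, cy=258.9
Marker side s = 0.17 m; corners in marker frame (Z=0):
  M0 = (-0.0850, +0.0850, 0)
  M1 = (+0.0850, +0.0850, 0)
  M2 = (+0.0850, -0.0850, 0)
  M3 = (-0.0850, -0.0850, 0)
rvec = (-0.0156, 0.5355, 0.0660), |rvec| = θ = 0.53978 rad = 30.927°
Rodrigues: sinθ=0.51395, 1−cosθ=0.14218; R = I + sinθ·[k]× + (1−cosθ)·[k]×²:
    [+0.85794 -0.06692 +0.50937]
    [+0.05876 +0.99776 +0.03210]
    [-0.51037 +0.00239 +0.85995]
t = (-0.0822, 0.0205, 0.9265) m
M0: Pc = R·M0+t = (-0.16081, +0.10031, +0.97009); u = 549.1·(-0.16081)/0.97009 + 303.7 = 212.6745, v = 459.2·(+0.10031)/0.97009 + 258.9 = 306.3848
M1: Pc = R·M1+t = (-0.01496, +0.11030, +0.88332); u = 549.1·(-0.01496)/0.88332 + 303.7 = 294.3986, v = 459.2·(+0.11030)/0.88332 + 258.9 = 316.2423
M2: Pc = R·M2+t = (-0.00359, -0.05931, +0.88291); u = 549.1·(-0.00359)/0.88291 + 303.7 = 301.4692, v = 459.2·(-0.05931)/0.88291 + 258.9 = 228.0509
M3: Pc = R·M3+t = (-0.14944, -0.06930, +0.96968); u = 549.1·(-0.14944)/0.96968 + 303.7 = 219.0783, v = 459.2·(-0.06930)/0.96968 + 258.9 = 226.0803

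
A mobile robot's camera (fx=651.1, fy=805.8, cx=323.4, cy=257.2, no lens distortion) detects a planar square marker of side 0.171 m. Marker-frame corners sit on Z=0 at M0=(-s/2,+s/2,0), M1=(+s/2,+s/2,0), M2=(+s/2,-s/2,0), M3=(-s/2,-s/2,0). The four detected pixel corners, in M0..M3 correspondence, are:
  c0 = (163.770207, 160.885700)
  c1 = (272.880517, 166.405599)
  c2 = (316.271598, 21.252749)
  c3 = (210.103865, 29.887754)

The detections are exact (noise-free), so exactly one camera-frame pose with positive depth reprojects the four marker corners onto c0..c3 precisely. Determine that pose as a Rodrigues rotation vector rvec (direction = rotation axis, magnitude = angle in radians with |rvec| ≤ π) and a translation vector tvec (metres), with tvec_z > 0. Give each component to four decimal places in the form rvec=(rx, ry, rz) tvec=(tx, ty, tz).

Intrinsics K: fx=651.1, fy=805.8, cx=323.4, cy=257.2
Marker side s = 0.171 m; corners in marker frame (Z=0):
  M0 = (-0.0855, +0.0855, 0)
  M1 = (+0.0855, +0.0855, 0)
  M2 = (+0.0855, -0.0855, 0)
  M3 = (-0.0855, -0.0855, 0)
Detected image corners:
  c0 = (163.770207, 160.885700) px
  c1 = (272.880517, 166.405599) px
  c2 = (316.271598, 21.252749) px
  c3 = (210.103865, 29.887754) px
Planar DLT: solve 8×8 A·h = b for H (H[2,2]=1):
  H  [+483.71177 -361.90961 +238.76603]
  H  [-67.72279 +766.37333 +92.21821]
  H  [-0.60415 -0.41167 +1.00000]
B = K⁻¹H; ‖b₁‖=1.210237, ‖b₂‖=1.210237; λ = 2/(‖b₁‖+‖b₂‖) = 0.826284, sign → tz>0 ⇒ λ=+0.826284
r₁ = λ·B[:,0] = (+0.86181,+0.08989,-0.49920); r₂ = λ·B[:,1] = (-0.29033,+0.89443,-0.34016)
r₃ = r₁×r₂ = (+0.41592,+0.43808,+0.79693); SVD([r₁ r₂ r₃]) → R = UVᵀ:
  R  [+0.86181 -0.29033 +0.41592]
  R  [+0.08989 +0.89443 +0.43808]
  R  [-0.49920 -0.34016 +0.79693]
t = (-0.10741, -0.16918, +0.82628) m
tr R = 2.553166; θ = arccos((tr R − 1)/2) = 0.681572 rad = 39.051°
axis k = ((R−Rᵀ)₃₂, (R−Rᵀ)₁₃, (R−Rᵀ)₂₁) / (2 sinθ) = (-0.617636, +0.726270, +0.301757)
rvec = θ·k = (-0.420963, +0.495006, +0.205670)

rvec=(-0.4210, 0.4950, 0.2057) tvec=(-0.1074, -0.1692, 0.8263)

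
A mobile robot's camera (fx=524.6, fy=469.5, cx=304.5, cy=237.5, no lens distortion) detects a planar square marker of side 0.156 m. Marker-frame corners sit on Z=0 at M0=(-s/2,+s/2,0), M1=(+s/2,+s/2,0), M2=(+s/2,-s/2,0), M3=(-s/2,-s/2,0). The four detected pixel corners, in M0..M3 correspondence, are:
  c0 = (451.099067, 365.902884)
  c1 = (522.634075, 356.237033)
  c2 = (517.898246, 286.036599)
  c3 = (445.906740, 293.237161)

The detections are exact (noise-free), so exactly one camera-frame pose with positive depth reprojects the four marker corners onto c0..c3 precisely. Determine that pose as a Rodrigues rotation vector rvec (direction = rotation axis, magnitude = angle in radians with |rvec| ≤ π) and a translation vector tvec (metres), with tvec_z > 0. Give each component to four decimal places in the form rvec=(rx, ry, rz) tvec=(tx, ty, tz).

Intrinsics K: fx=524.6, fy=469.5, cx=304.5, cy=237.5
Marker side s = 0.156 m; corners in marker frame (Z=0):
  M0 = (-0.0780, +0.0780, 0)
  M1 = (+0.0780, +0.0780, 0)
  M2 = (+0.0780, -0.0780, 0)
  M3 = (-0.0780, -0.0780, 0)
Detected image corners:
  c0 = (451.099067, 365.902884) px
  c1 = (522.634075, 356.237033) px
  c2 = (517.898246, 286.036599) px
  c3 = (445.906740, 293.237161) px
Planar DLT: solve 8×8 A·h = b for H (H[2,2]=1):
  H  [+568.62326 +44.03448 +485.01694]
  H  [+18.87385 +465.98694 +325.35007]
  H  [+0.22421 +0.02527 +1.00000]
B = K⁻¹H; ‖b₁‖=0.982507, ‖b₂‖=0.982507; λ = 2/(‖b₁‖+‖b₂‖) = 1.017805, sign → tz>0 ⇒ λ=+1.017805
r₁ = λ·B[:,0] = (+0.97076,-0.07452,+0.22820); r₂ = λ·B[:,1] = (+0.07051,+0.99718,+0.02572)
r₃ = r₁×r₂ = (-0.22948,-0.00888,+0.97327); SVD([r₁ r₂ r₃]) → R = UVᵀ:
  R  [+0.97076 +0.07051 -0.22948]
  R  [-0.07452 +0.99718 -0.00888]
  R  [+0.22820 +0.02572 +0.97327]
t = (+0.35023, +0.19045, +1.01780) m
tr R = 2.941210; θ = arccos((tr R − 1)/2) = 0.243064 rad = 13.927°
axis k = ((R−Rᵀ)₃₂, (R−Rᵀ)₁₃, (R−Rᵀ)₂₁) / (2 sinθ) = (+0.071864, -0.950819, -0.301294)
rvec = θ·k = (+0.017468, -0.231110, -0.073234)

rvec=(0.0175, -0.2311, -0.0732) tvec=(0.3502, 0.1904, 1.0178)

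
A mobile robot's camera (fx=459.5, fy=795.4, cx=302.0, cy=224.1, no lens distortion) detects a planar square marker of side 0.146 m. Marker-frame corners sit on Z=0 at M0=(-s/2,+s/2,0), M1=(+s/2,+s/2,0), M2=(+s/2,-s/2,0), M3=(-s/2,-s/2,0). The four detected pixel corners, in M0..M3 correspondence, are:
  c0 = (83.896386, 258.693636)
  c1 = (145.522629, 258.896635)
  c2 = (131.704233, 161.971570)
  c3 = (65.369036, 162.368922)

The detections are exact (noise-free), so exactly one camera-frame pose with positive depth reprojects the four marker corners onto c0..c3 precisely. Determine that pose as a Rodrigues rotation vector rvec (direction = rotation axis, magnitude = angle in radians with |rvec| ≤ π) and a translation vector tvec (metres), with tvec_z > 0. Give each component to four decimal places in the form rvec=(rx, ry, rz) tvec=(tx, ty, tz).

rvec=(0.5591, 0.0422, -0.0121) tvec=(-0.4374, -0.0153, 1.0297)

Intrinsics K: fx=459.5, fy=795.4, cx=302.0, cy=224.1
Marker side s = 0.146 m; corners in marker frame (Z=0):
  M0 = (-0.0730, +0.0730, 0)
  M1 = (+0.0730, +0.0730, 0)
  M2 = (+0.0730, -0.0730, 0)
  M3 = (-0.0730, -0.0730, 0)
Detected image corners:
  c0 = (83.896386, 258.693636) px
  c1 = (145.522629, 258.896635) px
  c2 = (131.704233, 161.971570) px
  c3 = (65.369036, 162.368922) px
Planar DLT: solve 8×8 A·h = b for H (H[2,2]=1):
  H  [+433.13586 +165.70502 +106.82875]
  H  [-9.43673 +770.15041 +212.29820]
  H  [-0.04204 +0.51473 +1.00000]
B = K⁻¹H; ‖b₁‖=0.971164, ‖b₂‖=0.971164; λ = 2/(‖b₁‖+‖b₂‖) = 1.029692, sign → tz>0 ⇒ λ=+1.029692
r₁ = λ·B[:,0] = (+0.99906,-0.00002,-0.04329); r₂ = λ·B[:,1] = (+0.02298,+0.84768,+0.53002)
r₃ = r₁×r₂ = (+0.03668,-0.53051,+0.84688); SVD([r₁ r₂ r₃]) → R = UVᵀ:
  R  [+0.99906 +0.02298 +0.03668]
  R  [-0.00002 +0.84768 -0.53051]
  R  [-0.04329 +0.53002 +0.84688]
t = (-0.43736, -0.01528, +1.02969) m
tr R = 2.693620; θ = arccos((tr R − 1)/2) = 0.560837 rad = 32.134°
axis k = ((R−Rᵀ)₃₂, (R−Rᵀ)₁₃, (R−Rᵀ)₂₁) / (2 sinθ) = (+0.996936, +0.075174, -0.021623)
rvec = θ·k = (+0.559119, +0.042160, -0.012127)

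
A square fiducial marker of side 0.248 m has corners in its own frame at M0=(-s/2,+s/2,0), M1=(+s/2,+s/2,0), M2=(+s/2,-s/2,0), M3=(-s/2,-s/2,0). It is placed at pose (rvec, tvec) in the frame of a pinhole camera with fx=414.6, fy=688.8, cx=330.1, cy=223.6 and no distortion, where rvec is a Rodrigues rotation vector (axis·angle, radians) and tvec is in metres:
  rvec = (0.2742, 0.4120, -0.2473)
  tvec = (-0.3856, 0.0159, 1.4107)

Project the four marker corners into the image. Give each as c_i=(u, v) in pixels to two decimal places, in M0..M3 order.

c0=(202.14, 294.80) c1=(258.33, 278.02) c2=(233.14, 160.43) c3=(176.74, 186.43)

Intrinsics K: fx=414.6, fy=688.8, cx=330.1, cy=223.6
Marker side s = 0.248 m; corners in marker frame (Z=0):
  M0 = (-0.1240, +0.1240, 0)
  M1 = (+0.1240, +0.1240, 0)
  M2 = (+0.1240, -0.1240, 0)
  M3 = (-0.1240, -0.1240, 0)
rvec = (0.2742, 0.4120, -0.2473), |rvec| = θ = 0.55325 rad = 31.699°
Rodrigues: sinθ=0.52546, 1−cosθ=0.14918; R = I + sinθ·[k]× + (1−cosθ)·[k]×²:
    [+0.88746 +0.28993 +0.35825]
    [-0.17982 +0.93355 -0.31008]
    [-0.42435 +0.21077 +0.88063]
t = (-0.3856, 0.0159, 1.4107) m
M0: Pc = R·M0+t = (-0.45969, +0.15396, +1.48945); u = 414.6·(-0.45969)/1.48945 + 330.1 = 202.1411, v = 688.8·(+0.15396)/1.48945 + 223.6 = 294.7978
M1: Pc = R·M1+t = (-0.23960, +0.10936, +1.38422); u = 414.6·(-0.23960)/1.38422 + 330.1 = 258.3343, v = 688.8·(+0.10936)/1.38422 + 223.6 = 278.0201
M2: Pc = R·M2+t = (-0.31151, -0.12216, +1.33195); u = 414.6·(-0.31151)/1.33195 + 330.1 = 233.1362, v = 688.8·(-0.12216)/1.33195 + 223.6 = 160.4277
M3: Pc = R·M3+t = (-0.53160, -0.07756, +1.43718); u = 414.6·(-0.53160)/1.43718 + 330.1 = 176.7444, v = 688.8·(-0.07756)/1.43718 + 223.6 = 186.4264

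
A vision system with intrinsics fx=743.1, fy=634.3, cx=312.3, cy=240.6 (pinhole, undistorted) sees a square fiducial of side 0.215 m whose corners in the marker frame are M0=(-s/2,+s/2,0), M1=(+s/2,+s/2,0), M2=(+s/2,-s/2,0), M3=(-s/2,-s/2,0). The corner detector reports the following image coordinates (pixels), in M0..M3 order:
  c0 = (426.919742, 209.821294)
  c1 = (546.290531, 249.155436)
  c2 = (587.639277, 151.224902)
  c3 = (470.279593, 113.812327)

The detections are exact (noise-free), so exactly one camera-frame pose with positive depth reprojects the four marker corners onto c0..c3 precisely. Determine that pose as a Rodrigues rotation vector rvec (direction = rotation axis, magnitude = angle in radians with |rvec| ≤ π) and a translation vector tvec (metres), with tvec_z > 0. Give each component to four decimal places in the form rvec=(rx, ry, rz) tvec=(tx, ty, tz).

rvec=(-0.1372, 0.0437, 0.3789) tvec=(0.3358, -0.1213, 1.2772)

Intrinsics K: fx=743.1, fy=634.3, cx=312.3, cy=240.6
Marker side s = 0.215 m; corners in marker frame (Z=0):
  M0 = (-0.1075, +0.1075, 0)
  M1 = (+0.1075, +0.1075, 0)
  M2 = (+0.1075, -0.1075, 0)
  M3 = (-0.1075, -0.1075, 0)
Detected image corners:
  c0 = (426.919742, 209.821294) px
  c1 = (546.290531, 249.155436) px
  c2 = (587.639277, 151.224902) px
  c3 = (470.279593, 113.812327) px
Planar DLT: solve 8×8 A·h = b for H (H[2,2]=1):
  H  [+523.40048 -246.84393 +507.66628]
  H  [+168.77850 +433.23756 +180.38209]
  H  [-0.05334 -0.09811 +1.00000]
B = K⁻¹H; ‖b₁‖=0.782951, ‖b₂‖=0.782951; λ = 2/(‖b₁‖+‖b₂‖) = 1.277219, sign → tz>0 ⇒ λ=+1.277219
r₁ = λ·B[:,0] = (+0.92824,+0.36569,-0.06813); r₂ = λ·B[:,1] = (-0.37160,+0.91990,-0.12531)
r₃ = r₁×r₂ = (+0.01685,+0.14164,+0.98978); SVD([r₁ r₂ r₃]) → R = UVᵀ:
  R  [+0.92824 -0.37160 +0.01685]
  R  [+0.36569 +0.91990 +0.14164]
  R  [-0.06813 -0.12531 +0.98978]
t = (+0.33579, -0.12125, +1.27722) m
tr R = 2.837909; θ = arccos((tr R − 1)/2) = 0.405375 rad = 23.226°
axis k = ((R−Rᵀ)₃₂, (R−Rᵀ)₁₃, (R−Rᵀ)₂₁) / (2 sinθ) = (-0.338457, +0.107738, +0.934794)
rvec = θ·k = (-0.137202, +0.043674, +0.378942)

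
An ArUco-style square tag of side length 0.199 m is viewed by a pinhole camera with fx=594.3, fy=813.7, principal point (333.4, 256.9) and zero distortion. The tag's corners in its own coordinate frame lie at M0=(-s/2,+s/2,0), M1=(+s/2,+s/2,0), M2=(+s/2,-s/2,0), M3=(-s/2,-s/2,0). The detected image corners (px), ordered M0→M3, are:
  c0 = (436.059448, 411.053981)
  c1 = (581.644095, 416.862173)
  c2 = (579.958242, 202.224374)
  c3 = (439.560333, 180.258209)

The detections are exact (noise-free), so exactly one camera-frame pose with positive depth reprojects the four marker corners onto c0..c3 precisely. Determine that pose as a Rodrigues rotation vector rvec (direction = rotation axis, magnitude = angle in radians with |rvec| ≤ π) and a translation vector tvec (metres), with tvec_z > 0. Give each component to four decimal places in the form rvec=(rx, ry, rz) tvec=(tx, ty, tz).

Intrinsics K: fx=594.3, fy=813.7, cx=333.4, cy=256.9
Marker side s = 0.199 m; corners in marker frame (Z=0):
  M0 = (-0.0995, +0.0995, 0)
  M1 = (+0.0995, +0.0995, 0)
  M2 = (+0.0995, -0.0995, 0)
  M3 = (-0.0995, -0.0995, 0)
Detected image corners:
  c0 = (436.059448, 411.053981) px
  c1 = (581.644095, 416.862173) px
  c2 = (579.958242, 202.224374) px
  c3 = (439.560333, 180.258209) px
Planar DLT: solve 8×8 A·h = b for H (H[2,2]=1):
  H  [+909.70618 -95.69306 +511.98693]
  H  [+184.22447 +1063.22660 +300.86608]
  H  [+0.37579 -0.17989 +1.00000]
B = K⁻¹H; ‖b₁‖=1.376581, ‖b₂‖=1.376581; λ = 2/(‖b₁‖+‖b₂‖) = 0.726438, sign → tz>0 ⇒ λ=+0.726438
r₁ = λ·B[:,0] = (+0.95883,+0.07828,+0.27299); r₂ = λ·B[:,1] = (-0.04366,+0.99046,-0.13068)
r₃ = r₁×r₂ = (-0.28061,+0.11338,+0.95310); SVD([r₁ r₂ r₃]) → R = UVᵀ:
  R  [+0.95883 -0.04366 -0.28061]
  R  [+0.07828 +0.99046 +0.11338]
  R  [+0.27299 -0.13068 +0.95310]
t = (+0.21829, +0.03925, +0.72644) m
tr R = 2.902392; θ = arccos((tr R − 1)/2) = 0.313708 rad = 17.974°
axis k = ((R−Rᵀ)₃₂, (R−Rᵀ)₁₃, (R−Rᵀ)₂₁) / (2 sinθ) = (-0.395450, -0.896985, +0.197577)
rvec = θ·k = (-0.124056, -0.281392, +0.061982)

rvec=(-0.1241, -0.2814, 0.0620) tvec=(0.2183, 0.0393, 0.7264)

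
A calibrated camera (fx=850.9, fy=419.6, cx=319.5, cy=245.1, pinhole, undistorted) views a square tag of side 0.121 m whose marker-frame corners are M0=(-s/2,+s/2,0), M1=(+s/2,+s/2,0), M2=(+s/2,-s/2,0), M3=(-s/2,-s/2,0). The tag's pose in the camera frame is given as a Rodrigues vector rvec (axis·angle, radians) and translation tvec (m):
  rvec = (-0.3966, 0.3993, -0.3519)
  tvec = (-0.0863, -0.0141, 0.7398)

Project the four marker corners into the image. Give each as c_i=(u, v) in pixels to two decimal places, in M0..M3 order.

c0=(176.02, 280.98) c1=(296.34, 253.45) c2=(263.51, 194.16) c3=(152.81, 222.62)

Intrinsics K: fx=850.9, fy=419.6, cx=319.5, cy=245.1
Marker side s = 0.121 m; corners in marker frame (Z=0):
  M0 = (-0.0605, +0.0605, 0)
  M1 = (+0.0605, +0.0605, 0)
  M2 = (+0.0605, -0.0605, 0)
  M3 = (-0.0605, -0.0605, 0)
rvec = (-0.3966, 0.3993, -0.3519), |rvec| = θ = 0.66375 rad = 38.030°
Rodrigues: sinθ=0.61608, 1−cosθ=0.21231; R = I + sinθ·[k]× + (1−cosθ)·[k]×²:
    [+0.86349 +0.25031 +0.43788]
    [-0.40294 +0.86452 +0.30040]
    [-0.30336 -0.43583 +0.84736]
t = (-0.0863, -0.0141, 0.7398) m
M0: Pc = R·M0+t = (-0.12340, +0.06258, +0.73179); u = 850.9·(-0.12340)/0.73179 + 319.5 = 176.0170, v = 419.6·(+0.06258)/0.73179 + 245.1 = 280.9837
M1: Pc = R·M1+t = (-0.01892, +0.01383, +0.69508); u = 850.9·(-0.01892)/0.69508 + 319.5 = 296.3442, v = 419.6·(+0.01383)/0.69508 + 245.1 = 253.4462
M2: Pc = R·M2+t = (-0.04920, -0.09078, +0.74781); u = 850.9·(-0.04920)/0.74781 + 319.5 = 263.5148, v = 419.6·(-0.09078)/0.74781 + 245.1 = 194.1623
M3: Pc = R·M3+t = (-0.15368, -0.04203, +0.78452); u = 850.9·(-0.15368)/0.78452 + 319.5 = 152.8120, v = 419.6·(-0.04203)/0.78452 + 245.1 = 222.6226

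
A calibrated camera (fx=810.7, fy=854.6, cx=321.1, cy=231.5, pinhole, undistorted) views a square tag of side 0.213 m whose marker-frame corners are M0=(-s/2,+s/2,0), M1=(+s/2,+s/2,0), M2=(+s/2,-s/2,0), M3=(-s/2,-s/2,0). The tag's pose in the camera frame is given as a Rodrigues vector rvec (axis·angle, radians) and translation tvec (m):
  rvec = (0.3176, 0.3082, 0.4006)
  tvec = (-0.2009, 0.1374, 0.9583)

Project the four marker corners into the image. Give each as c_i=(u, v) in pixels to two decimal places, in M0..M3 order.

Intrinsics K: fx=810.7, fy=854.6, cx=321.1, cy=231.5
Marker side s = 0.213 m; corners in marker frame (Z=0):
  M0 = (-0.1065, +0.1065, 0)
  M1 = (+0.1065, +0.1065, 0)
  M2 = (+0.1065, -0.1065, 0)
  M3 = (-0.1065, -0.1065, 0)
rvec = (0.3176, 0.3082, 0.4006), |rvec| = θ = 0.59694 rad = 34.202°
Rodrigues: sinθ=0.56211, 1−cosθ=0.17294; R = I + sinθ·[k]× + (1−cosθ)·[k]×²:
    [+0.87601 -0.32972 +0.35197]
    [+0.42473 +0.87316 -0.23915]
    [-0.22847 +0.35899 +0.90495]
t = (-0.2009, 0.1374, 0.9583) m
M0: Pc = R·M0+t = (-0.32931, +0.18516, +1.02086); u = 810.7·(-0.32931)/1.02086 + 321.1 = 59.5840, v = 854.6·(+0.18516)/1.02086 + 231.5 = 386.5013
M1: Pc = R·M1+t = (-0.14272, +0.27563, +0.97220); u = 810.7·(-0.14272)/0.97220 + 321.1 = 202.0885, v = 854.6·(+0.27563)/0.97220 + 231.5 = 473.7852
M2: Pc = R·M2+t = (-0.07249, +0.08964, +0.89574); u = 810.7·(-0.07249)/0.89574 + 321.1 = 255.4927, v = 854.6·(+0.08964)/0.89574 + 231.5 = 317.0261
M3: Pc = R·M3+t = (-0.25908, -0.00083, +0.94440); u = 810.7·(-0.25908)/0.94440 + 321.1 = 98.6981, v = 854.6·(-0.00083)/0.94440 + 231.5 = 230.7528

c0=(59.58, 386.50) c1=(202.09, 473.79) c2=(255.49, 317.03) c3=(98.70, 230.75)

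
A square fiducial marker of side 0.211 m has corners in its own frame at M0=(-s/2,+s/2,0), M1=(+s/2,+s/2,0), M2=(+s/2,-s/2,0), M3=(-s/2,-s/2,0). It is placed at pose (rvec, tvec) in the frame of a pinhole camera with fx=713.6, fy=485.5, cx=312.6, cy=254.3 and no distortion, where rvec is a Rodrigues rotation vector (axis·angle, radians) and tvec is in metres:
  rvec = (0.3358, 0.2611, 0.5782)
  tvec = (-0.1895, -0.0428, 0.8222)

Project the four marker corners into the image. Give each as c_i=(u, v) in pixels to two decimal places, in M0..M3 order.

Intrinsics K: fx=713.6, fy=485.5, cx=312.6, cy=254.3
Marker side s = 0.211 m; corners in marker frame (Z=0):
  M0 = (-0.1055, +0.1055, 0)
  M1 = (+0.1055, +0.1055, 0)
  M2 = (+0.1055, -0.1055, 0)
  M3 = (-0.1055, -0.1055, 0)
rvec = (0.3358, 0.2611, 0.5782), |rvec| = θ = 0.71781 rad = 41.127°
Rodrigues: sinθ=0.65774, 1−cosθ=0.24675; R = I + sinθ·[k]× + (1−cosθ)·[k]×²:
    [+0.80725 -0.48782 +0.33223]
    [+0.57180 +0.78590 -0.23540]
    [-0.14627 +0.38000 +0.91335]
t = (-0.1895, -0.0428, 0.8222) m
M0: Pc = R·M0+t = (-0.32613, -0.02021, +0.87772); u = 713.6·(-0.32613)/0.87772 + 312.6 = 47.4513, v = 485.5·(-0.02021)/0.87772 + 254.3 = 243.1196
M1: Pc = R·M1+t = (-0.15580, +0.10044, +0.84686); u = 713.6·(-0.15580)/0.84686 + 312.6 = 181.3157, v = 485.5·(+0.10044)/0.84686 + 254.3 = 311.8800
M2: Pc = R·M2+t = (-0.05287, -0.06539, +0.76668); u = 713.6·(-0.05287)/0.76668 + 312.6 = 263.3904, v = 485.5·(-0.06539)/0.76668 + 254.3 = 212.8935
M3: Pc = R·M3+t = (-0.22320, -0.18604, +0.79754); u = 713.6·(-0.22320)/0.79754 + 312.6 = 112.8923, v = 485.5·(-0.18604)/0.79754 + 254.3 = 141.0509

c0=(47.45, 243.12) c1=(181.32, 311.88) c2=(263.39, 212.89) c3=(112.89, 141.05)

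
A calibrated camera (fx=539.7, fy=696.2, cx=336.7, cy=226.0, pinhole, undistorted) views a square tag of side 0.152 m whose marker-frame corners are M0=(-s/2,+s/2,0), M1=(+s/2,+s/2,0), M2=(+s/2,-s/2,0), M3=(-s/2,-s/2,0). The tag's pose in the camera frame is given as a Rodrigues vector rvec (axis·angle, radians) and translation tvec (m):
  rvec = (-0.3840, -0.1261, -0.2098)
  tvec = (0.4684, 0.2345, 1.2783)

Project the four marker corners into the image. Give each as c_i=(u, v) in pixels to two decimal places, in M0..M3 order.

c0=(516.12, 404.11) c1=(575.66, 385.68) c2=(551.70, 306.34) c3=(494.21, 322.49)

Intrinsics K: fx=539.7, fy=696.2, cx=336.7, cy=226.0
Marker side s = 0.152 m; corners in marker frame (Z=0):
  M0 = (-0.0760, +0.0760, 0)
  M1 = (+0.0760, +0.0760, 0)
  M2 = (+0.0760, -0.0760, 0)
  M3 = (-0.0760, -0.0760, 0)
rvec = (-0.3840, -0.1261, -0.2098), |rvec| = θ = 0.45538 rad = 26.091°
Rodrigues: sinθ=0.43981, 1−cosθ=0.10191; R = I + sinθ·[k]× + (1−cosθ)·[k]×²:
    [+0.97056 +0.22642 -0.08220]
    [-0.17883 +0.90591 +0.38387]
    [+0.16138 -0.35786 +0.91972]
t = (0.4684, 0.2345, 1.2783) m
M0: Pc = R·M0+t = (+0.41185, +0.31694, +1.23884); u = 539.7·(+0.41185)/1.23884 + 336.7 = 516.1207, v = 696.2·(+0.31694)/1.23884 + 226.0 = 404.1134
M1: Pc = R·M1+t = (+0.55937, +0.28976, +1.26337); u = 539.7·(+0.55937)/1.26337 + 336.7 = 575.6583, v = 696.2·(+0.28976)/1.26337 + 226.0 = 385.6761
M2: Pc = R·M2+t = (+0.52495, +0.15206, +1.31776); u = 539.7·(+0.52495)/1.31776 + 336.7 = 551.6992, v = 696.2·(+0.15206)/1.31776 + 226.0 = 306.3364
M3: Pc = R·M3+t = (+0.37743, +0.17924, +1.29323); u = 539.7·(+0.37743)/1.29323 + 336.7 = 494.2114, v = 696.2·(+0.17924)/1.29323 + 226.0 = 322.4933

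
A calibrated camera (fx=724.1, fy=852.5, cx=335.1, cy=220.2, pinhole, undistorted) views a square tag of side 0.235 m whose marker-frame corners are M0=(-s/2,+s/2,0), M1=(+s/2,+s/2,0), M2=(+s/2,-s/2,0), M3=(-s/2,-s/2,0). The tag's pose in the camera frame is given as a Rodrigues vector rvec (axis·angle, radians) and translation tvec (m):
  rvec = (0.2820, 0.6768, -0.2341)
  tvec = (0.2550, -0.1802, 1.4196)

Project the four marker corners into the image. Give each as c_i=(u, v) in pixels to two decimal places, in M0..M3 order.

Intrinsics K: fx=724.1, fy=852.5, cx=335.1, cy=220.2
Marker side s = 0.235 m; corners in marker frame (Z=0):
  M0 = (-0.1175, +0.1175, 0)
  M1 = (+0.1175, +0.1175, 0)
  M2 = (+0.1175, -0.1175, 0)
  M3 = (-0.1175, -0.1175, 0)
rvec = (0.2820, 0.6768, -0.2341), |rvec| = θ = 0.76967 rad = 44.099°
Rodrigues: sinθ=0.69590, 1−cosθ=0.28186; R = I + sinθ·[k]× + (1−cosθ)·[k]×²:
    [+0.75598 +0.30247 +0.58052]
    [-0.12085 +0.93609 -0.33036]
    [-0.64334 +0.17959 +0.74422]
t = (0.2550, -0.1802, 1.4196) m
M0: Pc = R·M0+t = (+0.20171, -0.05601, +1.51629); u = 724.1·(+0.20171)/1.51629 + 335.1 = 431.4271, v = 852.5·(-0.05601)/1.51629 + 220.2 = 188.7099
M1: Pc = R·M1+t = (+0.37937, -0.08441, +1.36511); u = 724.1·(+0.37937)/1.36511 + 335.1 = 536.3298, v = 852.5·(-0.08441)/1.36511 + 220.2 = 167.4867
M2: Pc = R·M2+t = (+0.30829, -0.30439, +1.32291); u = 724.1·(+0.30829)/1.32291 + 335.1 = 503.8428, v = 852.5·(-0.30439)/1.32291 + 220.2 = 24.0464
M3: Pc = R·M3+t = (+0.13063, -0.27599, +1.47409); u = 724.1·(+0.13063)/1.47409 + 335.1 = 399.2687, v = 852.5·(-0.27599)/1.47409 + 220.2 = 60.5887

c0=(431.43, 188.71) c1=(536.33, 167.49) c2=(503.84, 24.05) c3=(399.27, 60.59)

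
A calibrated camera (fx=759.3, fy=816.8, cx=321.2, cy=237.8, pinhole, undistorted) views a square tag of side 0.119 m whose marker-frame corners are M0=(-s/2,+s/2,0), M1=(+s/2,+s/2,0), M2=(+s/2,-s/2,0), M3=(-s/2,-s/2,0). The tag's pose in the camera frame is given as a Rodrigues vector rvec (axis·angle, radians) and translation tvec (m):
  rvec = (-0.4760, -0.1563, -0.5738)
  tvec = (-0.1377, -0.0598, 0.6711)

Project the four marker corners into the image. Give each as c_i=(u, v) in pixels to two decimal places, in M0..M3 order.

Intrinsics K: fx=759.3, fy=816.8, cx=321.2, cy=237.8
Marker side s = 0.119 m; corners in marker frame (Z=0):
  M0 = (-0.0595, +0.0595, 0)
  M1 = (+0.0595, +0.0595, 0)
  M2 = (+0.0595, -0.0595, 0)
  M3 = (-0.0595, -0.0595, 0)
rvec = (-0.4760, -0.1563, -0.5738), |rvec| = θ = 0.76174 rad = 43.645°
Rodrigues: sinθ=0.69018, 1−cosθ=0.27637; R = I + sinθ·[k]× + (1−cosθ)·[k]×²:
    [+0.83155 +0.55533 -0.01153]
    [-0.48446 +0.73527 +0.47400]
    [+0.27170 -0.38857 +0.88045]
t = (-0.1377, -0.0598, 0.6711) m
M0: Pc = R·M0+t = (-0.15413, +0.01277, +0.63181); u = 759.3·(-0.15413)/0.63181 + 321.2 = 135.9640, v = 816.8·(+0.01277)/0.63181 + 237.8 = 254.3140
M1: Pc = R·M1+t = (-0.05518, -0.04488, +0.66415); u = 759.3·(-0.05518)/0.66415 + 321.2 = 258.1136, v = 816.8·(-0.04488)/0.66415 + 237.8 = 182.6082
M2: Pc = R·M2+t = (-0.12127, -0.13237, +0.71039); u = 759.3·(-0.12127)/0.71039 + 321.2 = 191.5852, v = 816.8·(-0.13237)/0.71039 + 237.8 = 85.5968
M3: Pc = R·M3+t = (-0.22022, -0.07472, +0.67805); u = 759.3·(-0.22022)/0.67805 + 321.2 = 74.5932, v = 816.8·(-0.07472)/0.67805 + 237.8 = 147.7867

c0=(135.96, 254.31) c1=(258.11, 182.61) c2=(191.59, 85.60) c3=(74.59, 147.79)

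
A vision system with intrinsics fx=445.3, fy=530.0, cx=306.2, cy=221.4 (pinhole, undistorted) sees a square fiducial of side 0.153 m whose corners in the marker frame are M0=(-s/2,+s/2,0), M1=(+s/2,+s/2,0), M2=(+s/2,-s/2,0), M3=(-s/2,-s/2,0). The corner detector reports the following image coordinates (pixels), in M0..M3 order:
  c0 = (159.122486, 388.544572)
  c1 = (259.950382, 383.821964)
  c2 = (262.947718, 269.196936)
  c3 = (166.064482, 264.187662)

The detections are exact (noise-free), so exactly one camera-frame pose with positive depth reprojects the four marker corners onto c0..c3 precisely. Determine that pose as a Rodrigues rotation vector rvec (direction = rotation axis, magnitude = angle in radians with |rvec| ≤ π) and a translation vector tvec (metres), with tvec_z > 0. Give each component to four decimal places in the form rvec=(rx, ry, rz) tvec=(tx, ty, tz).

Intrinsics K: fx=445.3, fy=530.0, cx=306.2, cy=221.4
Marker side s = 0.153 m; corners in marker frame (Z=0):
  M0 = (-0.0765, +0.0765, 0)
  M1 = (+0.0765, +0.0765, 0)
  M2 = (+0.0765, -0.0765, 0)
  M3 = (-0.0765, -0.0765, 0)
Detected image corners:
  c0 = (159.122486, 388.544572) px
  c1 = (259.950382, 383.821964) px
  c2 = (262.947718, 269.196936) px
  c3 = (166.064482, 264.187662) px
Planar DLT: solve 8×8 A·h = b for H (H[2,2]=1):
  H  [+758.80606 -81.57578 +214.07963]
  H  [+175.36622 +703.29440 +325.37106]
  H  [+0.53260 -0.23403 +1.00000]
B = K⁻¹H; ‖b₁‖=1.443999, ‖b₂‖=1.443999; λ = 2/(‖b₁‖+‖b₂‖) = 0.692521, sign → tz>0 ⇒ λ=+0.692521
r₁ = λ·B[:,0] = (+0.92646,+0.07507,+0.36884); r₂ = λ·B[:,1] = (-0.01542,+0.98666,-0.16207)
r₃ = r₁×r₂ = (-0.37608,+0.14446,+0.91526); SVD([r₁ r₂ r₃]) → R = UVᵀ:
  R  [+0.92646 -0.01542 -0.37608]
  R  [+0.07507 +0.98666 +0.14446]
  R  [+0.36884 -0.16207 +0.91526]
t = (-0.14326, +0.13585, +0.69252) m
tr R = 2.828373; θ = arccos((tr R − 1)/2) = 0.417300 rad = 23.910°
axis k = ((R−Rᵀ)₃₂, (R−Rᵀ)₁₃, (R−Rᵀ)₂₁) / (2 sinθ) = (-0.378166, -0.918983, +0.111630)
rvec = θ·k = (-0.157809, -0.383492, +0.046583)

rvec=(-0.1578, -0.3835, 0.0466) tvec=(-0.1433, 0.1359, 0.6925)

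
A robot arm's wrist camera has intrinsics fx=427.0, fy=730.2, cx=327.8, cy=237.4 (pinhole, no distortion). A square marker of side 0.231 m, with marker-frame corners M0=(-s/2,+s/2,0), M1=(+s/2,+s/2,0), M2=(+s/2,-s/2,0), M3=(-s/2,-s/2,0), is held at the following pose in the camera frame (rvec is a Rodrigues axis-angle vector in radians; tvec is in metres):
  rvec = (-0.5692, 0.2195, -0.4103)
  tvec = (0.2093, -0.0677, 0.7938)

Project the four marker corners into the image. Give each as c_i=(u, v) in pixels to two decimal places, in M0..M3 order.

c0=(409.89, 307.30) c1=(535.29, 207.42) c2=(466.95, 59.99) c3=(361.91, 148.42)

Intrinsics K: fx=427.0, fy=730.2, cx=327.8, cy=237.4
Marker side s = 0.231 m; corners in marker frame (Z=0):
  M0 = (-0.1155, +0.1155, 0)
  M1 = (+0.1155, +0.1155, 0)
  M2 = (+0.1155, -0.1155, 0)
  M3 = (-0.1155, -0.1155, 0)
rvec = (-0.5692, 0.2195, -0.4103), |rvec| = θ = 0.73520 rad = 42.124°
Rodrigues: sinθ=0.67073, 1−cosθ=0.25830; R = I + sinθ·[k]× + (1−cosθ)·[k]×²:
    [+0.89653 +0.31462 +0.31186]
    [-0.43403 +0.76472 +0.47625]
    [-0.08865 -0.56233 +0.82215]
t = (0.2093, -0.0677, 0.7938) m
M0: Pc = R·M0+t = (+0.14209, +0.07076, +0.73909); u = 427.0·(+0.14209)/0.73909 + 327.8 = 409.8905, v = 730.2·(+0.07076)/0.73909 + 237.4 = 307.3049
M1: Pc = R·M1+t = (+0.34919, -0.02950, +0.71861); u = 427.0·(+0.34919)/0.71861 + 327.8 = 535.2874, v = 730.2·(-0.02950)/0.71861 + 237.4 = 207.4192
M2: Pc = R·M2+t = (+0.27651, -0.20616, +0.84851); u = 427.0·(+0.27651)/0.84851 + 327.8 = 466.9497, v = 730.2·(-0.20616)/0.84851 + 237.4 = 59.9890
M3: Pc = R·M3+t = (+0.06941, -0.10590, +0.86899); u = 427.0·(+0.06941)/0.86899 + 327.8 = 361.9078, v = 730.2·(-0.10590)/0.86899 + 237.4 = 148.4177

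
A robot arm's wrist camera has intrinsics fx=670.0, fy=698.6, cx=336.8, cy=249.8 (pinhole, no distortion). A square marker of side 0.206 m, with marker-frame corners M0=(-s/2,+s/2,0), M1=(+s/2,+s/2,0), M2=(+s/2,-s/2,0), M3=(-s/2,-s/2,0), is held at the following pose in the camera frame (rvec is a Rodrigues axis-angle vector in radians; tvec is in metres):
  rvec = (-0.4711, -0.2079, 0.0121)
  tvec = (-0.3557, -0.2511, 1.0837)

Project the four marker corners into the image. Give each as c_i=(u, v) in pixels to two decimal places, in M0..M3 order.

c0=(38.51, 136.17) c1=(177.66, 148.61) c2=(186.18, 45.28) c3=(59.00, 30.13)

Intrinsics K: fx=670.0, fy=698.6, cx=336.8, cy=249.8
Marker side s = 0.206 m; corners in marker frame (Z=0):
  M0 = (-0.1030, +0.1030, 0)
  M1 = (+0.1030, +0.1030, 0)
  M2 = (+0.1030, -0.1030, 0)
  M3 = (-0.1030, -0.1030, 0)
rvec = (-0.4711, -0.2079, 0.0121), |rvec| = θ = 0.51508 rad = 29.512°
Rodrigues: sinθ=0.49260, 1−cosθ=0.12975; R = I + sinθ·[k]× + (1−cosθ)·[k]×²:
    [+0.97879 +0.03633 -0.20162]
    [+0.05947 +0.89139 +0.44931]
    [+0.19604 -0.45177 +0.87033]
t = (-0.3557, -0.2511, 1.0837) m
M0: Pc = R·M0+t = (-0.45277, -0.16541, +1.01698); u = 670.0·(-0.45277)/1.01698 + 336.8 = 38.5051, v = 698.6·(-0.16541)/1.01698 + 249.8 = 136.1721
M1: Pc = R·M1+t = (-0.25114, -0.15316, +1.05736); u = 670.0·(-0.25114)/1.05736 + 336.8 = 177.6622, v = 698.6·(-0.15316)/1.05736 + 249.8 = 148.6060
M2: Pc = R·M2+t = (-0.25863, -0.33679, +1.15042); u = 670.0·(-0.25863)/1.15042 + 336.8 = 186.1778, v = 698.6·(-0.33679)/1.15042 + 249.8 = 45.2841
M3: Pc = R·M3+t = (-0.46026, -0.34904, +1.11004); u = 670.0·(-0.46026)/1.11004 + 336.8 = 58.9974, v = 698.6·(-0.34904)/1.11004 + 249.8 = 30.1337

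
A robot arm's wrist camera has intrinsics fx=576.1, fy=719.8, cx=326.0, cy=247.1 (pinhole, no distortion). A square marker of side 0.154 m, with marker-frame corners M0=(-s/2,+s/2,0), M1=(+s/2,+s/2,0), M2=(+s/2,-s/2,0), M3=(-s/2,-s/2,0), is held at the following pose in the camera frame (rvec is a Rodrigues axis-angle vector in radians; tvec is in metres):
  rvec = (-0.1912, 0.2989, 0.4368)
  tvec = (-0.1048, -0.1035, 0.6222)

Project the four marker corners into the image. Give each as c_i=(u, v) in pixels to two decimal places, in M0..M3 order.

Intrinsics K: fx=576.1, fy=719.8, cx=326.0, cy=247.1
Marker side s = 0.154 m; corners in marker frame (Z=0):
  M0 = (-0.0770, +0.0770, 0)
  M1 = (+0.0770, +0.0770, 0)
  M2 = (+0.0770, -0.0770, 0)
  M3 = (-0.0770, -0.0770, 0)
rvec = (-0.1912, 0.2989, 0.4368), |rvec| = θ = 0.56275 rad = 32.243°
Rodrigues: sinθ=0.53352, 1−cosθ=0.15421; R = I + sinθ·[k]× + (1−cosθ)·[k]×²:
    [+0.86359 -0.44194 +0.24270]
    [+0.38628 +0.88929 +0.24484]
    [-0.32404 -0.11769 +0.93869]
t = (-0.1048, -0.1035, 0.6222) m
M0: Pc = R·M0+t = (-0.20533, -0.06477, +0.63809); u = 576.1·(-0.20533)/0.63809 + 326.0 = 140.6214, v = 719.8·(-0.06477)/0.63809 + 247.1 = 174.0382
M1: Pc = R·M1+t = (-0.07233, -0.00528, +0.58819); u = 576.1·(-0.07233)/0.58819 + 326.0 = 255.1538, v = 719.8·(-0.00528)/0.58819 + 247.1 = 240.6373
M2: Pc = R·M2+t = (-0.00427, -0.14223, +0.60631); u = 576.1·(-0.00427)/0.60631 + 326.0 = 321.9385, v = 719.8·(-0.14223)/0.60631 + 247.1 = 78.2450
M3: Pc = R·M3+t = (-0.13727, -0.20172, +0.65621); u = 576.1·(-0.13727)/0.65621 + 326.0 = 205.4908, v = 719.8·(-0.20172)/0.65621 + 247.1 = 25.8346

c0=(140.62, 174.04) c1=(255.15, 240.64) c2=(321.94, 78.25) c3=(205.49, 25.83)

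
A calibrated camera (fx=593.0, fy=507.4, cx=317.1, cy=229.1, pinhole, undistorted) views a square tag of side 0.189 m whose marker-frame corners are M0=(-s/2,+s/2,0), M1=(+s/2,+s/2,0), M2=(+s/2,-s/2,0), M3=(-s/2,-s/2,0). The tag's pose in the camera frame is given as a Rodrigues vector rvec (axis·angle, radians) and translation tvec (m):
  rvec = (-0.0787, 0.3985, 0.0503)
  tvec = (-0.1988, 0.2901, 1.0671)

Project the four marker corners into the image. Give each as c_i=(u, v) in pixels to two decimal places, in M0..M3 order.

c0=(159.41, 405.24) c1=(248.82, 421.04) c2=(256.61, 326.59) c3=(167.70, 317.24)

Intrinsics K: fx=593.0, fy=507.4, cx=317.1, cy=229.1
Marker side s = 0.189 m; corners in marker frame (Z=0):
  M0 = (-0.0945, +0.0945, 0)
  M1 = (+0.0945, +0.0945, 0)
  M2 = (+0.0945, -0.0945, 0)
  M3 = (-0.0945, -0.0945, 0)
rvec = (-0.0787, 0.3985, 0.0503), |rvec| = θ = 0.40930 rad = 23.451°
Rodrigues: sinθ=0.39797, 1−cosθ=0.08260; R = I + sinθ·[k]× + (1−cosθ)·[k]×²:
    [+0.92045 -0.06437 +0.38551]
    [+0.03344 +0.99570 +0.08640]
    [-0.38942 -0.06664 +0.91865]
t = (-0.1988, 0.2901, 1.0671) m
M0: Pc = R·M0+t = (-0.29187, +0.38103, +1.09760); u = 593.0·(-0.29187)/1.09760 + 317.1 = 159.4141, v = 507.4·(+0.38103)/1.09760 + 229.1 = 405.2440
M1: Pc = R·M1+t = (-0.11790, +0.38735, +1.02400); u = 593.0·(-0.11790)/1.02400 + 317.1 = 248.8240, v = 507.4·(+0.38735)/1.02400 + 229.1 = 421.0364
M2: Pc = R·M2+t = (-0.10573, +0.19917, +1.03660); u = 593.0·(-0.10573)/1.03660 + 317.1 = 256.6133, v = 507.4·(+0.19917)/1.03660 + 229.1 = 326.5895
M3: Pc = R·M3+t = (-0.27970, +0.19285, +1.11020); u = 593.0·(-0.27970)/1.11020 + 317.1 = 167.7013, v = 507.4·(+0.19285)/1.11020 + 229.1 = 317.2376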